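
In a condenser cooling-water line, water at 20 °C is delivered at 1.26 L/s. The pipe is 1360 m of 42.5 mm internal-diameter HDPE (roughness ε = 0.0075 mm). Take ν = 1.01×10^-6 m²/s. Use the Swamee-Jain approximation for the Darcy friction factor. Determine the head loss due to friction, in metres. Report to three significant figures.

h_f ≈ 29.3 m

V = 4Q/(πD²) = 4·0.00126/(π·0.0425²) = 0.8882 m/s
Re = VD/ν = 0.8882·0.0425/1.01×10^-6 = 3.74×10^4 → turbulent
ε/D = 0.0075/42.5 = 1.76×10^-4
Swamee-Jain: f = 0.02279
h_f = f(L/D)V²/(2g) = 0.02279·(1360/0.0425)·0.8882²/(2·9.81) = 29.33 m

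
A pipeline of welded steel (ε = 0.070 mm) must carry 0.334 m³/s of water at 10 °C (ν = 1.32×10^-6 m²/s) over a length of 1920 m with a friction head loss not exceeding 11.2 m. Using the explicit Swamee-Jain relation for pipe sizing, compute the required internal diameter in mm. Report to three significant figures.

D ≈ 476 mm

Swamee-Jain (Type III): D = 0.66·[ε^1.25·(LQ²/(gh_f))^4.75 + ν·Q^9.4·(L/(gh_f))^5.2]^0.04
LQ²/(gh_f) = 1.949; L/(gh_f) = 17.47
Term 1 = ε^1.25·(…)^4.75 = 1.53×10^-4; Term 2 = ν·Q^9.4·(…)^5.2 = 1.27×10^-4
D = 0.66·(1.53×10^-4 + 1.27×10^-4)^0.04 = 0.4758 m = 476 mm
Check: V = 1.88 m/s, Re = 6.77×10^5, f = 0.01458, h_f = 10.6 m ≈ 11.2 m ✓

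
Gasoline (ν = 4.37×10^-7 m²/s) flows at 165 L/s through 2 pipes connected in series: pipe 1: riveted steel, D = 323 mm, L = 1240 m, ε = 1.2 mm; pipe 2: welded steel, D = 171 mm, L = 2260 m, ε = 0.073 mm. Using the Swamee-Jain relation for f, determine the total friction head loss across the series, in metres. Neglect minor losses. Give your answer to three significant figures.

Pipe 1: V = 2.014 m/s, Re = 1.49×10^6, ε/D = 0.00372, f = 0.02794, h_1 = f(L/D)V²/2g = 22.17 m
Pipe 2: V = 7.185 m/s, Re = 2.81×10^6, ε/D = 4.27×10^-4, f = 0.01639, h_2 = f(L/D)V²/2g = 570.0 m
Series → Q common, losses add: H = Σh = 592.2 m

H ≈ 592 m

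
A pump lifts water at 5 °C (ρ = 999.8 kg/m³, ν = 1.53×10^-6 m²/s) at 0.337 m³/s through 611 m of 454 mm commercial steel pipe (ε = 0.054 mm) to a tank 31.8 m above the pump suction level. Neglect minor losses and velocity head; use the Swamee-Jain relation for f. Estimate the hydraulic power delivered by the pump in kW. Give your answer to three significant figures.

V = 4Q/(πD²) = 2.082 m/s; Re = 6.18×10^5; ε/D = 1.19×10^-4; f = 0.01437
h_f = f(L/D)V²/2g = 4.271 m
Total head H = z + h_f = 31.8 + 4.271 = 36.07 m
P_hyd = ρgQH = 999.8·9.81·0.337·36.07 = 119.2 kW

P_hyd ≈ 119 kW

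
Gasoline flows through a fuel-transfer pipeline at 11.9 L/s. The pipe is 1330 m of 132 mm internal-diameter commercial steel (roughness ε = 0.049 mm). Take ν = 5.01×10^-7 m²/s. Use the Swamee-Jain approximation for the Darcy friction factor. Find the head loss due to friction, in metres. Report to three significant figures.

h_f ≈ 6.98 m

V = 4Q/(πD²) = 4·0.0119/(π·0.132²) = 0.8696 m/s
Re = VD/ν = 0.8696·0.132/5.01×10^-7 = 2.29×10^5 → turbulent
ε/D = 0.049/132 = 3.71×10^-4
Swamee-Jain: f = 0.01797
h_f = f(L/D)V²/(2g) = 0.01797·(1330/0.132)·0.8696²/(2·9.81) = 6.979 m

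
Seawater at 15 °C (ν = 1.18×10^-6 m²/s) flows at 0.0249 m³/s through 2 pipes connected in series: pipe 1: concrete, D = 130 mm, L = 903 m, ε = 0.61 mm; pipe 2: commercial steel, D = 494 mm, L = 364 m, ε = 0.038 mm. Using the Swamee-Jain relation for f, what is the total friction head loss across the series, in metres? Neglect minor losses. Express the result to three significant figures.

Pipe 1: V = 1.876 m/s, Re = 2.07×10^5, ε/D = 0.00469, f = 0.03044, h_1 = f(L/D)V²/2g = 37.93 m
Pipe 2: V = 0.1299 m/s, Re = 5.44×10^4, ε/D = 7.69×10^-5, f = 0.02070, h_2 = f(L/D)V²/2g = 0.01312 m
Series → Q common, losses add: H = Σh = 37.94 m

H ≈ 37.9 m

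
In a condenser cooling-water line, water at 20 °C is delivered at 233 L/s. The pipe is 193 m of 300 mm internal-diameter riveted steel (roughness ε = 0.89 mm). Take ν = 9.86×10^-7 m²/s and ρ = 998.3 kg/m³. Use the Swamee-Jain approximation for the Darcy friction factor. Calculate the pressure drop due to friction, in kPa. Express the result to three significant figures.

V = 4Q/(πD²) = 4·0.233/(π·0.300²) = 3.296 m/s
Re = VD/ν = 3.296·0.300/9.86×10^-7 = 1.00×10^6 → turbulent
ε/D = 0.89/300 = 0.00297
Swamee-Jain: f = 0.02629
h_f = f(L/D)V²/(2g) = 0.02629·(193/0.300)·3.296²/(2·9.81) = 9.366 m
Δp = ρg·h_f = 998.3·9.81·9.366 = 91.73 kPa

Δp ≈ 91.7 kPa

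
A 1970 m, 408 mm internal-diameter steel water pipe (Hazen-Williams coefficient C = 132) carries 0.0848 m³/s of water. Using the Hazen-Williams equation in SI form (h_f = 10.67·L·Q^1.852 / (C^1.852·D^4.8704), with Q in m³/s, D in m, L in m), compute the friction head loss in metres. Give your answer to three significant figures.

h_f ≈ 2.03 m

h_f = 10.67·1970·0.0848^1.852 / (132^1.852·0.408^4.8704) = 2.027 m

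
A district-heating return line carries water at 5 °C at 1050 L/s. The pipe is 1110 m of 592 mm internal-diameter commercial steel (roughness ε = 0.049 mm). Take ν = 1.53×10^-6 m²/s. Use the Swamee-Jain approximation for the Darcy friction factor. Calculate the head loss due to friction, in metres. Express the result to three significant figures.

h_f ≈ 17.8 m

V = 4Q/(πD²) = 4·1.05/(π·0.592²) = 3.815 m/s
Re = VD/ν = 3.815·0.592/1.53×10^-6 = 1.48×10^6 → turbulent
ε/D = 0.049/592 = 8.28×10^-5
Swamee-Jain: f = 0.01283
h_f = f(L/D)V²/(2g) = 0.01283·(1110/0.592)·3.815²/(2·9.81) = 17.84 m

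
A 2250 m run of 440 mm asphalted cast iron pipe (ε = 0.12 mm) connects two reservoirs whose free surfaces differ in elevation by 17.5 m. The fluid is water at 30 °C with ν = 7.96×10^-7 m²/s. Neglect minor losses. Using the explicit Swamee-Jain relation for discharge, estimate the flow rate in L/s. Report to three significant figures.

Q ≈ 318 L/s

Swamee-Jain (Type II): Q = -0.965·√(gD⁵h_f/L)·ln[ε/(3.7D) + √(3.17ν²L/(gD³h_f))]
√(gD⁵h_f/L) = √(9.81·0.440⁵·17.5/2250) = 0.03547
ε/(3.7D) = 7.37×10^-5; √(3.17ν²L/(gD³h_f)) = 1.76×10^-5
Q = -0.965·0.03547·ln(9.129×10^-5) = 0.3184 m³/s
Check: V = 2.09 m/s, Re = 1.16×10^6, f = 0.01541, h_f = 17.6 m ≈ 17.5 m ✓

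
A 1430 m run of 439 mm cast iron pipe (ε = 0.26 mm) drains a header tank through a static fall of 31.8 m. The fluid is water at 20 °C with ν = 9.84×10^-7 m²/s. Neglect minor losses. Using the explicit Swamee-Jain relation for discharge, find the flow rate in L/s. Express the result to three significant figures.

Swamee-Jain (Type II): Q = -0.965·√(gD⁵h_f/L)·ln[ε/(3.7D) + √(3.17ν²L/(gD³h_f))]
√(gD⁵h_f/L) = √(9.81·0.439⁵·31.8/1430) = 0.05964
ε/(3.7D) = 1.60×10^-4; √(3.17ν²L/(gD³h_f)) = 1.29×10^-5
Q = -0.965·0.05964·ln(1.730×10^-4) = 0.4985 m³/s
Check: V = 3.29 m/s, Re = 1.47×10^6, f = 0.01774, h_f = 32.0 m ≈ 31.8 m ✓

Q ≈ 499 L/s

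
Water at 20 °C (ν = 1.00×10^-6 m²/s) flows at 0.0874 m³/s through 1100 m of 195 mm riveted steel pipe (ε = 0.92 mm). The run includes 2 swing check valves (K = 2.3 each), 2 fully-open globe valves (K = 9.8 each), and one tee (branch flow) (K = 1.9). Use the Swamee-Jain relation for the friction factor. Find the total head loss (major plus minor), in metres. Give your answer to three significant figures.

H_L ≈ 85.5 m

V = 4Q/(πD²) = 2.927 m/s; V²/2g = 0.4365 m
Re = 5.71×10^5, ε/D = 0.00472 → f = 0.03010 (Swamee-Jain)
Major: h_f = f(L/D)·V²/2g = 0.03010·5641·0.4365 = 74.13 m
Minor: ΣK = 26.1; h_m = ΣK·V²/2g = 11.39 m
Total H_L = 74.13 + 11.39 = 85.52 m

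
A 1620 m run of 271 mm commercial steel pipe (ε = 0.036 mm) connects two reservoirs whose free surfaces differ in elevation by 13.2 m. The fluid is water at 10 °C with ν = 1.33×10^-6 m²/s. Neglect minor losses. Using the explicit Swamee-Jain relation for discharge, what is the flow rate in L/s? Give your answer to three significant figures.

Swamee-Jain (Type II): Q = -0.965·√(gD⁵h_f/L)·ln[ε/(3.7D) + √(3.17ν²L/(gD³h_f))]
√(gD⁵h_f/L) = √(9.81·0.271⁵·13.2/1620) = 0.01081
ε/(3.7D) = 3.59×10^-5; √(3.17ν²L/(gD³h_f)) = 5.94×10^-5
Q = -0.965·0.01081·ln(9.527×10^-5) = 0.09658 m³/s
Check: V = 1.67 m/s, Re = 3.41×10^5, f = 0.01549, h_f = 13.2 m ≈ 13.2 m ✓

Q ≈ 96.6 L/s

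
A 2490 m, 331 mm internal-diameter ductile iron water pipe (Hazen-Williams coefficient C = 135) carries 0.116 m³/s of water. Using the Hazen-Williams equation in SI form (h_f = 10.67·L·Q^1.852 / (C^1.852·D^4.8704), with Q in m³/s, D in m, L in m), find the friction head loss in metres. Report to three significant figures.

h_f ≈ 12.2 m

h_f = 10.67·2490·0.116^1.852 / (135^1.852·0.331^4.8704) = 12.16 m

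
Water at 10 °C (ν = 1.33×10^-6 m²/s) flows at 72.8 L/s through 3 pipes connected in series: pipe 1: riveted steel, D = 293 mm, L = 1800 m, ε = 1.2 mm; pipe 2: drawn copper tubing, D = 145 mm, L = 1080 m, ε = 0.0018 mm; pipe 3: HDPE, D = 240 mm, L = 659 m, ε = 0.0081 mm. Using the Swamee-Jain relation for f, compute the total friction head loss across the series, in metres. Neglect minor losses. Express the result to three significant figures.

Pipe 1: V = 1.080 m/s, Re = 2.38×10^5, ε/D = 0.00410, f = 0.02923, h_1 = f(L/D)V²/2g = 10.67 m
Pipe 2: V = 4.409 m/s, Re = 4.81×10^5, ε/D = 1.24×10^-5, f = 0.01338, h_2 = f(L/D)V²/2g = 98.71 m
Pipe 3: V = 1.609 m/s, Re = 2.90×10^5, ε/D = 3.38×10^-5, f = 0.01484, h_3 = f(L/D)V²/2g = 5.379 m
Series → Q common, losses add: H = Σh = 114.8 m

H ≈ 115 m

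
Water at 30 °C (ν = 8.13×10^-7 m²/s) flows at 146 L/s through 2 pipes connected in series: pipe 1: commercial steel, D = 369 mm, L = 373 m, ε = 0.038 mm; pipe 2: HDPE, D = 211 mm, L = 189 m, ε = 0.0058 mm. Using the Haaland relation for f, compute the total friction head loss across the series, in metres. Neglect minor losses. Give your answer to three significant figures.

H ≈ 10.9 m

Pipe 1: V = 1.365 m/s, Re = 6.20×10^5, ε/D = 1.03×10^-4, f = 0.01397, h_1 = f(L/D)V²/2g = 1.341 m
Pipe 2: V = 4.175 m/s, Re = 1.08×10^6, ε/D = 2.75×10^-5, f = 0.01198, h_2 = f(L/D)V²/2g = 9.534 m
Series → Q common, losses add: H = Σh = 10.88 m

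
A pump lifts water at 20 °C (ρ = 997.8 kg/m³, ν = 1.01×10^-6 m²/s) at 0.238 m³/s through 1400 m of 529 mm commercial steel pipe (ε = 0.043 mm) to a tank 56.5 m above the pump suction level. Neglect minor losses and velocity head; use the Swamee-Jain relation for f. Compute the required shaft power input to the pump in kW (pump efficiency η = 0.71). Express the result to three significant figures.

V = 4Q/(πD²) = 1.083 m/s; Re = 5.67×10^5; ε/D = 8.13×10^-5; f = 0.01403
h_f = f(L/D)V²/2g = 2.219 m
Total head H = z + h_f = 56.5 + 2.219 = 58.72 m
P_hyd = ρgQH = 997.8·9.81·0.238·58.72 = 136.8 kW
P_shaft = P_hyd/η = 136.8/0.71 = 192.7 kW

P_shaft ≈ 193 kW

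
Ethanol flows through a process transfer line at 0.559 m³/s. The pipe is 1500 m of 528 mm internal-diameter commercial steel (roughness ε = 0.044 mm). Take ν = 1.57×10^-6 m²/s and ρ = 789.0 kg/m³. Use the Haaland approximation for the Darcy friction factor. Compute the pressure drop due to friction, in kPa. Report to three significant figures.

V = 4Q/(πD²) = 4·0.559/(π·0.528²) = 2.553 m/s
Re = VD/ν = 2.553·0.528/1.57×10^-6 = 8.59×10^5 → turbulent
ε/D = 0.044/528 = 8.33×10^-5
Haaland: f = 0.01326
h_f = f(L/D)V²/(2g) = 0.01326·(1500/0.528)·2.553²/(2·9.81) = 12.51 m
Δp = ρg·h_f = 789.0·9.81·12.51 = 96.86 kPa

Δp ≈ 96.9 kPa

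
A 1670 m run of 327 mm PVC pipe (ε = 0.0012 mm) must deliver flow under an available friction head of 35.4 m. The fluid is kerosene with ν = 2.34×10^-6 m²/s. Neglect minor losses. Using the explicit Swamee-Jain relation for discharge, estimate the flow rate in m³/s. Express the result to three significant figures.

Swamee-Jain (Type II): Q = -0.965·√(gD⁵h_f/L)·ln[ε/(3.7D) + √(3.17ν²L/(gD³h_f))]
√(gD⁵h_f/L) = √(9.81·0.327⁵·35.4/1670) = 0.02788
ε/(3.7D) = 9.92×10^-7; √(3.17ν²L/(gD³h_f)) = 4.89×10^-5
Q = -0.965·0.02788·ln(4.985×10^-5) = 0.2666 m³/s
Check: V = 3.17 m/s, Re = 4.44×10^5, f = 0.01343, h_f = 35.2 m ≈ 35.4 m ✓

Q ≈ 0.267 m³/s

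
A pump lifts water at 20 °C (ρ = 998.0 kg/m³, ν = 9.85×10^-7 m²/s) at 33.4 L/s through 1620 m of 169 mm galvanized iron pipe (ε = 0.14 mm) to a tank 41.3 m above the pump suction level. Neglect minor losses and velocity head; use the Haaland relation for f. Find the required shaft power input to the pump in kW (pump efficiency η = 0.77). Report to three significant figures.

P_shaft ≈ 26.7 kW

V = 4Q/(πD²) = 1.489 m/s; Re = 2.55×10^5; ε/D = 8.28×10^-4; f = 0.01992
h_f = f(L/D)V²/2g = 21.58 m
Total head H = z + h_f = 41.3 + 21.58 = 62.88 m
P_hyd = ρgQH = 998.0·9.81·0.0334·62.88 = 20.56 kW
P_shaft = P_hyd/η = 20.56/0.77 = 26.70 kW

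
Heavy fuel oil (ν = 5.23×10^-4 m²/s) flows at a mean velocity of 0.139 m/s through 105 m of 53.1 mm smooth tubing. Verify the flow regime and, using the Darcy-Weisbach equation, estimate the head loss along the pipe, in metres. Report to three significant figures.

Re = VD/ν = 0.139·0.05310/5.23×10^-4 = 14.1 → laminar (Re < 2300)
f = 64/Re = 4.535
h_f = f(L/D)V²/(2g) = 4.535·(105/0.05310)·0.139²/(2·9.81) = 8.831 m

h_f ≈ 8.83 m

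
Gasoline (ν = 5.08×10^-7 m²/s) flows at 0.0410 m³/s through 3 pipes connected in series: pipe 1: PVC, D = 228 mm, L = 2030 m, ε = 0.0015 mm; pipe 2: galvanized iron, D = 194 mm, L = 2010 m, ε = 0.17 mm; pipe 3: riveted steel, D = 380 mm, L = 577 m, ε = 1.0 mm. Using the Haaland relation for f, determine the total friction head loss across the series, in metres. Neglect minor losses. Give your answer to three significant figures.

H ≈ 26.3 m

Pipe 1: V = 1.004 m/s, Re = 4.51×10^5, ε/D = 6.58×10^-6, f = 0.01338, h_1 = f(L/D)V²/2g = 6.122 m
Pipe 2: V = 1.387 m/s, Re = 5.30×10^5, ε/D = 8.76×10^-4, f = 0.01960, h_2 = f(L/D)V²/2g = 19.91 m
Pipe 3: V = 0.3615 m/s, Re = 2.70×10^5, ε/D = 0.00263, f = 0.02577, h_3 = f(L/D)V²/2g = 0.2606 m
Series → Q common, losses add: H = Σh = 26.29 m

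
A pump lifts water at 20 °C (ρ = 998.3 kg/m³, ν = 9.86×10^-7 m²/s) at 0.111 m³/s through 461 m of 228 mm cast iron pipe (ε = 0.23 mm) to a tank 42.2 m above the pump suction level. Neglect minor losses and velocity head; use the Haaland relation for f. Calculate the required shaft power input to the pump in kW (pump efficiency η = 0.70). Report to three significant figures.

P_shaft ≈ 89.3 kW

V = 4Q/(πD²) = 2.719 m/s; Re = 6.29×10^5; ε/D = 0.00101; f = 0.02013
h_f = f(L/D)V²/2g = 15.34 m
Total head H = z + h_f = 42.2 + 15.34 = 57.54 m
P_hyd = ρgQH = 998.3·9.81·0.111·57.54 = 62.54 kW
P_shaft = P_hyd/η = 62.54/0.70 = 89.35 kW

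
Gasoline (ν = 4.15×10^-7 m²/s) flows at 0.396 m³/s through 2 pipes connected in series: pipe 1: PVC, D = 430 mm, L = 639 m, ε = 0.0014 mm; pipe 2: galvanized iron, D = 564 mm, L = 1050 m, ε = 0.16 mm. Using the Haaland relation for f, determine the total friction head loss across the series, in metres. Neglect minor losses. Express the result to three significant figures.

H ≈ 9.19 m

Pipe 1: V = 2.727 m/s, Re = 2.83×10^6, ε/D = 3.26×10^-6, f = 0.009914, h_1 = f(L/D)V²/2g = 5.583 m
Pipe 2: V = 1.585 m/s, Re = 2.15×10^6, ε/D = 2.84×10^-4, f = 0.01511, h_2 = f(L/D)V²/2g = 3.602 m
Series → Q common, losses add: H = Σh = 9.186 m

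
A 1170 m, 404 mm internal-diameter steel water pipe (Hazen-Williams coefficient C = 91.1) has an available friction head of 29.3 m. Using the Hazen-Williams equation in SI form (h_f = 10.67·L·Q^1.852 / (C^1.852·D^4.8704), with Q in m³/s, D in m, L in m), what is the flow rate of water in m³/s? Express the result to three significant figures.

Rearranging: Q = [h_f·C^1.852·D^4.8704 / (10.67·L)]^(1/1.852)
Q = [29.3·91.1^1.852·0.404^4.8704 / (10.67·1170)]^0.540 = 0.3196 m³/s

Q ≈ 0.320 m³/s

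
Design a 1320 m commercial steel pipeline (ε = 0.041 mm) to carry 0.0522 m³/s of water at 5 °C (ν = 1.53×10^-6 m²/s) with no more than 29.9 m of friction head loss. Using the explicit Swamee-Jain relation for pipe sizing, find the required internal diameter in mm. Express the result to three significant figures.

Swamee-Jain (Type III): D = 0.66·[ε^1.25·(LQ²/(gh_f))^4.75 + ν·Q^9.4·(L/(gh_f))^5.2]^0.04
LQ²/(gh_f) = 0.01226; L/(gh_f) = 4.500
Term 1 = ε^1.25·(…)^4.75 = 2.73×10^-15; Term 2 = ν·Q^9.4·(…)^5.2 = 3.37×10^-15
D = 0.66·(2.73×10^-15 + 3.37×10^-15)^0.04 = 0.1782 m = 178 mm
Check: V = 2.09 m/s, Re = 2.44×10^5, f = 0.01693, h_f = 28.0 m ≈ 29.9 m ✓

D ≈ 178 mm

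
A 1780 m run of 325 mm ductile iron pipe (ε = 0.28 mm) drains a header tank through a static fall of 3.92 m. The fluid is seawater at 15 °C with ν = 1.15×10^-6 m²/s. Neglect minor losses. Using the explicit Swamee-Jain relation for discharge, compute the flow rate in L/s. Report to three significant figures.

Q ≈ 69.1 L/s

Swamee-Jain (Type II): Q = -0.965·√(gD⁵h_f/L)·ln[ε/(3.7D) + √(3.17ν²L/(gD³h_f))]
√(gD⁵h_f/L) = √(9.81·0.325⁵·3.92/1780) = 0.008851
ε/(3.7D) = 2.33×10^-4; √(3.17ν²L/(gD³h_f)) = 7.52×10^-5
Q = -0.965·0.008851·ln(3.080×10^-4) = 0.06906 m³/s
Check: V = 0.832 m/s, Re = 2.35×10^5, f = 0.02042, h_f = 3.95 m ≈ 3.92 m ✓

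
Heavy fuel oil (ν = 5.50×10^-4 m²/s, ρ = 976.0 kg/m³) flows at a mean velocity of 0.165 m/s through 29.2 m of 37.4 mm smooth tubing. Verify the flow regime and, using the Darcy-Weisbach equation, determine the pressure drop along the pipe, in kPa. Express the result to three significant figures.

Δp ≈ 59.2 kPa

Re = VD/ν = 0.165·0.03740/5.50×10^-4 = 11.2 → laminar (Re < 2300)
f = 64/Re = 5.704
h_f = f(L/D)V²/(2g) = 5.704·(29.2/0.03740)·0.165²/(2·9.81) = 6.180 m
Δp = ρg·h_f = 976.0·9.81·6.180 = 59.17 kPa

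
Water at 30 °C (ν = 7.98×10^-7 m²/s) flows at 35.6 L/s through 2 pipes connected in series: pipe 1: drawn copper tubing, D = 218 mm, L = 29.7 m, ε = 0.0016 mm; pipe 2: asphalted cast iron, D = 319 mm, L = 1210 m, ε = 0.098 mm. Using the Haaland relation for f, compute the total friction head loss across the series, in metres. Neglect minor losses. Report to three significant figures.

H ≈ 0.776 m

Pipe 1: V = 0.9538 m/s, Re = 2.61×10^5, ε/D = 7.34×10^-6, f = 0.01478, h_1 = f(L/D)V²/2g = 0.09337 m
Pipe 2: V = 0.4454 m/s, Re = 1.78×10^5, ε/D = 3.07×10^-4, f = 0.01779, h_2 = f(L/D)V²/2g = 0.6822 m
Series → Q common, losses add: H = Σh = 0.7756 m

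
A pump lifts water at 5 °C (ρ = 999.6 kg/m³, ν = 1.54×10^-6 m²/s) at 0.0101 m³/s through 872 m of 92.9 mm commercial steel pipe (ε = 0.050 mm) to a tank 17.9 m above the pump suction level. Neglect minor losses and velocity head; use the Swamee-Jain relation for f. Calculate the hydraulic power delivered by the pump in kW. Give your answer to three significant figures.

P_hyd ≈ 3.97 kW

V = 4Q/(πD²) = 1.490 m/s; Re = 8.99×10^4; ε/D = 5.38×10^-4; f = 0.02086
h_f = f(L/D)V²/2g = 22.16 m
Total head H = z + h_f = 17.9 + 22.16 = 40.06 m
P_hyd = ρgQH = 999.6·9.81·0.0101·40.06 = 3.967 kW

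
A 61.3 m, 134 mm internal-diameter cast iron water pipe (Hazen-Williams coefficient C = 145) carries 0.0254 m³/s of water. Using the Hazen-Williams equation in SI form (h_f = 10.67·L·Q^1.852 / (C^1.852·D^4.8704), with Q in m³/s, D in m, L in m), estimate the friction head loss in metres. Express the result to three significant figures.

h_f = 10.67·61.3·0.0254^1.852 / (145^1.852·0.134^4.8704) = 1.288 m

h_f ≈ 1.29 m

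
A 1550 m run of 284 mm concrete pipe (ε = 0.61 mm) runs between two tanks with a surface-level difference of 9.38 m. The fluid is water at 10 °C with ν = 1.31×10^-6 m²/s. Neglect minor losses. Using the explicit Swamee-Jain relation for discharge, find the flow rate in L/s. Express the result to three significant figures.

Swamee-Jain (Type II): Q = -0.965·√(gD⁵h_f/L)·ln[ε/(3.7D) + √(3.17ν²L/(gD³h_f))]
√(gD⁵h_f/L) = √(9.81·0.284⁵·9.38/1550) = 0.01047
ε/(3.7D) = 5.81×10^-4; √(3.17ν²L/(gD³h_f)) = 6.32×10^-5
Q = -0.965·0.01047·ln(6.438×10^-4) = 0.07426 m³/s
Check: V = 1.17 m/s, Re = 2.54×10^5, f = 0.02470, h_f = 9.44 m ≈ 9.38 m ✓

Q ≈ 74.3 L/s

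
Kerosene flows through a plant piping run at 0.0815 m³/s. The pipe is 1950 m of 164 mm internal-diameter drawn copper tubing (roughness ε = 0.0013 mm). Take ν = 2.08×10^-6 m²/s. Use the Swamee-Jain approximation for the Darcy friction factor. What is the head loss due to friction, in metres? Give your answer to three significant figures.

h_f ≈ 130 m

V = 4Q/(πD²) = 4·0.0815/(π·0.164²) = 3.858 m/s
Re = VD/ν = 3.858·0.164/2.08×10^-6 = 3.04×10^5 → turbulent
ε/D = 0.0013/164 = 7.93×10^-6
Swamee-Jain: f = 0.01443
h_f = f(L/D)V²/(2g) = 0.01443·(1950/0.164)·3.858²/(2·9.81) = 130.2 m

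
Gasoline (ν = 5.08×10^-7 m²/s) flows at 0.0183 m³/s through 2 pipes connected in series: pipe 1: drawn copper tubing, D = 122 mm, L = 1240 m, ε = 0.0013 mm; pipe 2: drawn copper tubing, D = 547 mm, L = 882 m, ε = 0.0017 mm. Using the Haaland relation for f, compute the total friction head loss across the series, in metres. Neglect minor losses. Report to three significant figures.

H ≈ 17.6 m

Pipe 1: V = 1.565 m/s, Re = 3.76×10^5, ε/D = 1.07×10^-5, f = 0.01385, h_1 = f(L/D)V²/2g = 17.59 m
Pipe 2: V = 0.07787 m/s, Re = 8.39×10^4, ε/D = 3.11×10^-6, f = 0.01851, h_2 = f(L/D)V²/2g = 0.009224 m
Series → Q common, losses add: H = Σh = 17.60 m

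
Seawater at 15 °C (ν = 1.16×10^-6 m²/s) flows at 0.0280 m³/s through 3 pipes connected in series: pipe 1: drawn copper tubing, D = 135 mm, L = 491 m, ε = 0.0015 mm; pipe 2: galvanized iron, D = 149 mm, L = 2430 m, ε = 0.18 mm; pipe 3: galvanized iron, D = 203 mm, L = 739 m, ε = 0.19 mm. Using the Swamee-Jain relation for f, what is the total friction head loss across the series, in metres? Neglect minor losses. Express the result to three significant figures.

H ≈ 60.8 m

Pipe 1: V = 1.956 m/s, Re = 2.28×10^5, ε/D = 1.11×10^-5, f = 0.01526, h_1 = f(L/D)V²/2g = 10.82 m
Pipe 2: V = 1.606 m/s, Re = 2.06×10^5, ε/D = 0.00121, f = 0.02194, h_2 = f(L/D)V²/2g = 47.03 m
Pipe 3: V = 0.8651 m/s, Re = 1.51×10^5, ε/D = 9.36×10^-4, f = 0.02134, h_3 = f(L/D)V²/2g = 2.964 m
Series → Q common, losses add: H = Σh = 60.81 m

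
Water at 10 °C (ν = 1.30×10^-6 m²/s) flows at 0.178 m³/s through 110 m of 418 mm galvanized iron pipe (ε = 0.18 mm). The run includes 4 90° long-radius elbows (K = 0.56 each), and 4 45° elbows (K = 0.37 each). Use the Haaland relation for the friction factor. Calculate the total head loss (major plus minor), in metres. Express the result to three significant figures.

V = 4Q/(πD²) = 1.297 m/s; V²/2g = 0.08575 m
Re = 4.17×10^5, ε/D = 4.31×10^-4 → f = 0.01729 (Haaland)
Major: h_f = f(L/D)·V²/2g = 0.01729·263.2·0.08575 = 0.3901 m
Minor: ΣK = 3.72; h_m = ΣK·V²/2g = 0.3190 m
Total H_L = 0.3901 + 0.3190 = 0.7091 m

H_L ≈ 0.709 m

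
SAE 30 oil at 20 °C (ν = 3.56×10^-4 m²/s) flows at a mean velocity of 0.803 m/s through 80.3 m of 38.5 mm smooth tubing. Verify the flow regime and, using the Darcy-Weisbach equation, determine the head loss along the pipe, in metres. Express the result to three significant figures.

Re = VD/ν = 0.803·0.03850/3.56×10^-4 = 86.8 → laminar (Re < 2300)
f = 64/Re = 0.7370
h_f = f(L/D)V²/(2g) = 0.7370·(80.3/0.03850)·0.803²/(2·9.81) = 50.52 m

h_f ≈ 50.5 m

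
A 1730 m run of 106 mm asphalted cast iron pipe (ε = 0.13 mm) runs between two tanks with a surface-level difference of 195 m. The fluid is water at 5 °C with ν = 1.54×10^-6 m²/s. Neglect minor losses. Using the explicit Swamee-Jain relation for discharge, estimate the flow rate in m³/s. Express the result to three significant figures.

Q ≈ 0.0290 m³/s

Swamee-Jain (Type II): Q = -0.965·√(gD⁵h_f/L)·ln[ε/(3.7D) + √(3.17ν²L/(gD³h_f))]
√(gD⁵h_f/L) = √(9.81·0.106⁵·195/1730) = 0.003847
ε/(3.7D) = 3.31×10^-4; √(3.17ν²L/(gD³h_f)) = 7.56×10^-5
Q = -0.965·0.003847·ln(4.070×10^-4) = 0.02898 m³/s
Check: V = 3.28 m/s, Re = 2.26×10^5, f = 0.02191, h_f = 197 m ≈ 195 m ✓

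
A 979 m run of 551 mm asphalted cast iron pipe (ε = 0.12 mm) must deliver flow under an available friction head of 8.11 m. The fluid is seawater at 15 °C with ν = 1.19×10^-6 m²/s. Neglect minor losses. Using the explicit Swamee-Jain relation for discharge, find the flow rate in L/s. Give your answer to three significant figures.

Swamee-Jain (Type II): Q = -0.965·√(gD⁵h_f/L)·ln[ε/(3.7D) + √(3.17ν²L/(gD³h_f))]
√(gD⁵h_f/L) = √(9.81·0.551⁵·8.11/979) = 0.06424
ε/(3.7D) = 5.89×10^-5; √(3.17ν²L/(gD³h_f)) = 1.82×10^-5
Q = -0.965·0.06424·ln(7.703×10^-5) = 0.5872 m³/s
Check: V = 2.46 m/s, Re = 1.14×10^6, f = 0.01486, h_f = 8.16 m ≈ 8.11 m ✓

Q ≈ 587 L/s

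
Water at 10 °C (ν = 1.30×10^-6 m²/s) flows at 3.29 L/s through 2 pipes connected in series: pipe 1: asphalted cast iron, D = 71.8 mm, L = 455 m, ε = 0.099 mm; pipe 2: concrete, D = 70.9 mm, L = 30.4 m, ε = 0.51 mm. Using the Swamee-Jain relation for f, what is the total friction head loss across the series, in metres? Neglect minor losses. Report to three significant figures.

Pipe 1: V = 0.8126 m/s, Re = 4.49×10^4, ε/D = 0.00138, f = 0.02556, h_1 = f(L/D)V²/2g = 5.451 m
Pipe 2: V = 0.8333 m/s, Re = 4.54×10^4, ε/D = 0.00719, f = 0.03598, h_2 = f(L/D)V²/2g = 0.5461 m
Series → Q common, losses add: H = Σh = 5.998 m

H ≈ 6.00 m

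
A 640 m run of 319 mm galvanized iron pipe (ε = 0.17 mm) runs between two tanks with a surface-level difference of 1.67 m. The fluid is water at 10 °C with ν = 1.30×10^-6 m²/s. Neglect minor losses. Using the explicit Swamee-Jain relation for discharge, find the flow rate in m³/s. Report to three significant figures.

Swamee-Jain (Type II): Q = -0.965·√(gD⁵h_f/L)·ln[ε/(3.7D) + √(3.17ν²L/(gD³h_f))]
√(gD⁵h_f/L) = √(9.81·0.319⁵·1.67/640) = 0.009196
ε/(3.7D) = 1.44×10^-4; √(3.17ν²L/(gD³h_f)) = 8.03×10^-5
Q = -0.965·0.009196·ln(2.243×10^-4) = 0.07456 m³/s
Check: V = 0.933 m/s, Re = 2.29×10^5, f = 0.01889, h_f = 1.68 m ≈ 1.67 m ✓

Q ≈ 0.0746 m³/s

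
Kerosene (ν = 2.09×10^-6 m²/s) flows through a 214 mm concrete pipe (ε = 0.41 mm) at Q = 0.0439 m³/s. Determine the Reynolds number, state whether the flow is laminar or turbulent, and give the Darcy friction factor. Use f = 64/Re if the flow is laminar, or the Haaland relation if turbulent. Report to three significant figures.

V = 4Q/(πD²) = 1.221 m/s
Re = VD/ν = 1.221·0.214/2.09×10^-6 = 1.25×10^5
Re > 4000 → turbulent; ε/D = 0.00192
Haaland: f = 0.02446

Re ≈ 1.25×10^5; turbulent; f ≈ 0.0245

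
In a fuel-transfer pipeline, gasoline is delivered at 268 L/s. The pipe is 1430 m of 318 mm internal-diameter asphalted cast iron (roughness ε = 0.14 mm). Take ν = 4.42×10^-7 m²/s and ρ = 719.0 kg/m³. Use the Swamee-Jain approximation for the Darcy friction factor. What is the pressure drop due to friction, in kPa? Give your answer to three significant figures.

Δp ≈ 304 kPa

V = 4Q/(πD²) = 4·0.268/(π·0.318²) = 3.374 m/s
Re = VD/ν = 3.374·0.318/4.42×10^-7 = 2.43×10^6 → turbulent
ε/D = 0.14/318 = 4.40×10^-4
Swamee-Jain: f = 0.01653
h_f = f(L/D)V²/(2g) = 0.01653·(1430/0.318)·3.374²/(2·9.81) = 43.15 m
Δp = ρg·h_f = 719.0·9.81·43.15 = 304.3 kPa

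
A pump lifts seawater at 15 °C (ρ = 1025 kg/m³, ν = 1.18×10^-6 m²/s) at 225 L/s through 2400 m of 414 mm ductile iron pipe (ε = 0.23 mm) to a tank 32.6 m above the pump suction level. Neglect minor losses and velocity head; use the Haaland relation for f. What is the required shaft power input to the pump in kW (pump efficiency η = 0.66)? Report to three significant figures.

P_shaft ≈ 162 kW

V = 4Q/(πD²) = 1.671 m/s; Re = 5.86×10^5; ε/D = 5.56×10^-4; f = 0.01781
h_f = f(L/D)V²/2g = 14.70 m
Total head H = z + h_f = 32.6 + 14.70 = 47.30 m
P_hyd = ρgQH = 1025·9.81·0.225·47.30 = 107.0 kW
P_shaft = P_hyd/η = 107.0/0.66 = 162.2 kW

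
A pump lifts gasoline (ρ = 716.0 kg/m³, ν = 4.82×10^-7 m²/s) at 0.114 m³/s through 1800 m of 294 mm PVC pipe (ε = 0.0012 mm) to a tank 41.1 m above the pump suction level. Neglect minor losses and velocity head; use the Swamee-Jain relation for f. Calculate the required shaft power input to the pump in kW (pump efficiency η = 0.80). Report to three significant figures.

P_shaft ≈ 51.4 kW

V = 4Q/(πD²) = 1.679 m/s; Re = 1.02×10^6; ε/D = 4.08×10^-6; f = 0.01166
h_f = f(L/D)V²/2g = 10.26 m
Total head H = z + h_f = 41.1 + 10.26 = 51.36 m
P_hyd = ρgQH = 716.0·9.81·0.114·51.36 = 41.13 kW
P_shaft = P_hyd/η = 41.13/0.80 = 51.41 kW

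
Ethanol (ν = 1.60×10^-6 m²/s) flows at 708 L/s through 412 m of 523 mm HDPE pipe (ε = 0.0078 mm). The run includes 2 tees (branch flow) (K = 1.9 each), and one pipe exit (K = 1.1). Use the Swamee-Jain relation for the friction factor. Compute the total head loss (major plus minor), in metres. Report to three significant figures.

H_L ≈ 7.88 m

V = 4Q/(πD²) = 3.296 m/s; V²/2g = 0.5536 m
Re = 1.08×10^6, ε/D = 1.49×10^-5 → f = 0.01184 (Swamee-Jain)
Major: h_f = f(L/D)·V²/2g = 0.01184·787.8·0.5536 = 5.163 m
Minor: ΣK = 4.90; h_m = ΣK·V²/2g = 2.713 m
Total H_L = 5.163 + 2.713 = 7.876 m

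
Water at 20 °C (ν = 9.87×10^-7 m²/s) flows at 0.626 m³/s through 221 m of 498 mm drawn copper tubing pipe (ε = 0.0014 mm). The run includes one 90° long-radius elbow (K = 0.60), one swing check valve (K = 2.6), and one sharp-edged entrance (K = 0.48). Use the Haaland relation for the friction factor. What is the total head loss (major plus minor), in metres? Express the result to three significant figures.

H_L ≈ 4.45 m

V = 4Q/(πD²) = 3.214 m/s; V²/2g = 0.5264 m
Re = 1.62×10^6, ε/D = 2.81×10^-6 → f = 0.01076 (Haaland)
Major: h_f = f(L/D)·V²/2g = 0.01076·443.8·0.5264 = 2.515 m
Minor: ΣK = 3.68; h_m = ΣK·V²/2g = 1.937 m
Total H_L = 2.515 + 1.937 = 4.452 m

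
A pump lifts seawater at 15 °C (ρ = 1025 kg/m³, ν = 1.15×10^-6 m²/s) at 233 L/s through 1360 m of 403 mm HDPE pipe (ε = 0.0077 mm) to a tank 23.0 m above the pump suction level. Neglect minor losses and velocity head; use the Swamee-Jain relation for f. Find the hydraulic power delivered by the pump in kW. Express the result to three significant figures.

V = 4Q/(πD²) = 1.827 m/s; Re = 6.40×10^5; ε/D = 1.91×10^-5; f = 0.01288
h_f = f(L/D)V²/2g = 7.392 m
Total head H = z + h_f = 23.0 + 7.392 = 30.39 m
P_hyd = ρgQH = 1025·9.81·0.233·30.39 = 71.21 kW

P_hyd ≈ 71.2 kW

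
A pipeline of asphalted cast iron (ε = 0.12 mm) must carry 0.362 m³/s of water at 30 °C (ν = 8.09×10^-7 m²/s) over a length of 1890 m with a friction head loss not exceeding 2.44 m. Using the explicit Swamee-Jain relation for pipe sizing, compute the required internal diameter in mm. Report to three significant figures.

D ≈ 666 mm

Swamee-Jain (Type III): D = 0.66·[ε^1.25·(LQ²/(gh_f))^4.75 + ν·Q^9.4·(L/(gh_f))^5.2]^0.04
LQ²/(gh_f) = 10.35; L/(gh_f) = 78.96
Term 1 = ε^1.25·(…)^4.75 = 0.831; Term 2 = ν·Q^9.4·(…)^5.2 = 0.423
D = 0.66·(0.831 + 0.423)^0.04 = 0.6660 m = 666 mm
Check: V = 1.04 m/s, Re = 8.55×10^5, f = 0.01469, h_f = 2.29 m ≈ 2.44 m ✓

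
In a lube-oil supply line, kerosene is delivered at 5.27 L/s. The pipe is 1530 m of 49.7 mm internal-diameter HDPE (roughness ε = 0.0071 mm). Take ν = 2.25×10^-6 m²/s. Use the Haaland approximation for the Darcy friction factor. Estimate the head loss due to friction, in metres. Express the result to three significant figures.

h_f ≈ 236 m

V = 4Q/(πD²) = 4·0.00527/(π·0.0497²) = 2.716 m/s
Re = VD/ν = 2.716·0.0497/2.25×10^-6 = 6.00×10^4 → turbulent
ε/D = 0.0071/49.7 = 1.43×10^-4
Haaland: f = 0.02035
h_f = f(L/D)V²/(2g) = 0.02035·(1530/0.0497)·2.716²/(2·9.81) = 235.7 m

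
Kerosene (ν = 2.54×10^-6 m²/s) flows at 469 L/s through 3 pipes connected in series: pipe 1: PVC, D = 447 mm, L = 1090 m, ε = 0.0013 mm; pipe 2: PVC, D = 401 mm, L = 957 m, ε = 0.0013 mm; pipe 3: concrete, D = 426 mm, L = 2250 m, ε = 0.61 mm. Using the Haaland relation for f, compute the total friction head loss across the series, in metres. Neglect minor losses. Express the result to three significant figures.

H ≈ 99.6 m

Pipe 1: V = 2.989 m/s, Re = 5.26×10^5, ε/D = 2.91×10^-6, f = 0.01298, h_1 = f(L/D)V²/2g = 14.41 m
Pipe 2: V = 3.714 m/s, Re = 5.86×10^5, ε/D = 3.24×10^-6, f = 0.01274, h_2 = f(L/D)V²/2g = 21.37 m
Pipe 3: V = 3.291 m/s, Re = 5.52×10^5, ε/D = 0.00143, f = 0.02188, h_3 = f(L/D)V²/2g = 63.78 m
Series → Q common, losses add: H = Σh = 99.56 m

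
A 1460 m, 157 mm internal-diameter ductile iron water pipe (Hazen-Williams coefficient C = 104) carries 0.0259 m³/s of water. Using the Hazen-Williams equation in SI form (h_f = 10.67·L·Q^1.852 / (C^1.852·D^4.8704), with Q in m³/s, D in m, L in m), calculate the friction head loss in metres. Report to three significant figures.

h_f = 10.67·1460·0.0259^1.852 / (104^1.852·0.157^4.8704) = 27.21 m

h_f ≈ 27.2 m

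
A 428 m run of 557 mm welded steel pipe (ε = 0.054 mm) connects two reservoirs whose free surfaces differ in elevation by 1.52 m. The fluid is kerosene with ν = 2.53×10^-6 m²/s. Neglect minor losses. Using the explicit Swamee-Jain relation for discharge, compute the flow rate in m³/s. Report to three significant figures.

Swamee-Jain (Type II): Q = -0.965·√(gD⁵h_f/L)·ln[ε/(3.7D) + √(3.17ν²L/(gD³h_f))]
√(gD⁵h_f/L) = √(9.81·0.557⁵·1.52/428) = 0.04322
ε/(3.7D) = 2.62×10^-5; √(3.17ν²L/(gD³h_f)) = 5.81×10^-5
Q = -0.965·0.04322·ln(8.426×10^-5) = 0.3913 m³/s
Check: V = 1.61 m/s, Re = 3.54×10^5, f = 0.01507, h_f = 1.52 m ≈ 1.52 m ✓

Q ≈ 0.391 m³/s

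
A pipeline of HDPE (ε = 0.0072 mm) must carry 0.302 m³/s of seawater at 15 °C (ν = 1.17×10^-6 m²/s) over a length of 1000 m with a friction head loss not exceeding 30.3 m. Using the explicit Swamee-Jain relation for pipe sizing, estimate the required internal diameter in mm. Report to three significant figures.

Swamee-Jain (Type III): D = 0.66·[ε^1.25·(LQ²/(gh_f))^4.75 + ν·Q^9.4·(L/(gh_f))^5.2]^0.04
LQ²/(gh_f) = 0.3068; L/(gh_f) = 3.364
Term 1 = ε^1.25·(…)^4.75 = 1.36×10^-9; Term 2 = ν·Q^9.4·(…)^5.2 = 8.32×10^-9
D = 0.66·(1.36×10^-9 + 8.32×10^-9)^0.04 = 0.3155 m = 315 mm
Check: V = 3.86 m/s, Re = 1.04×10^6, f = 0.01208, h_f = 29.1 m ≈ 30.3 m ✓

D ≈ 315 mm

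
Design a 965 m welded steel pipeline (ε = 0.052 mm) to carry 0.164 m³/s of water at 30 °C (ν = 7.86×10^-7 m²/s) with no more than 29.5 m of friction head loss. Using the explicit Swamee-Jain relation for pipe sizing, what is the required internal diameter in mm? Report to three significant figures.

D ≈ 258 mm

Swamee-Jain (Type III): D = 0.66·[ε^1.25·(LQ²/(gh_f))^4.75 + ν·Q^9.4·(L/(gh_f))^5.2]^0.04
LQ²/(gh_f) = 0.08969; L/(gh_f) = 3.335
Term 1 = ε^1.25·(…)^4.75 = 4.68×10^-11; Term 2 = ν·Q^9.4·(…)^5.2 = 1.72×10^-11
D = 0.66·(4.68×10^-11 + 1.72×10^-11)^0.04 = 0.2581 m = 258 mm
Check: V = 3.13 m/s, Re = 1.03×10^6, f = 0.01476, h_f = 27.6 m ≈ 29.5 m ✓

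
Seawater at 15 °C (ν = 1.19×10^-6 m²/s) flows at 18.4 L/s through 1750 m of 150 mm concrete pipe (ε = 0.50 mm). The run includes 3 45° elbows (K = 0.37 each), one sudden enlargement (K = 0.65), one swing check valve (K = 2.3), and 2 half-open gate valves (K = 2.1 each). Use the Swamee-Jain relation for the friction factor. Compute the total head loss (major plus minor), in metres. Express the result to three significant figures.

H_L ≈ 18.6 m

V = 4Q/(πD²) = 1.041 m/s; V²/2g = 0.05526 m
Re = 1.31×10^5, ε/D = 0.00333 → f = 0.02812 (Swamee-Jain)
Major: h_f = f(L/D)·V²/2g = 0.02812·11667·0.05526 = 18.13 m
Minor: ΣK = 8.26; h_m = ΣK·V²/2g = 0.4564 m
Total H_L = 18.13 + 0.4564 = 18.58 m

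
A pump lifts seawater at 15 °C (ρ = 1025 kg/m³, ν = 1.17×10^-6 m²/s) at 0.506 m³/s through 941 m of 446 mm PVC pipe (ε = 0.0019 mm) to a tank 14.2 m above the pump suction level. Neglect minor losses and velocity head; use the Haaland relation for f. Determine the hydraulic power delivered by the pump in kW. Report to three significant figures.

V = 4Q/(πD²) = 3.239 m/s; Re = 1.23×10^6; ε/D = 4.26×10^-6; f = 0.01127
h_f = f(L/D)V²/2g = 12.71 m
Total head H = z + h_f = 14.2 + 12.71 = 26.91 m
P_hyd = ρgQH = 1025·9.81·0.506·26.91 = 136.9 kW

P_hyd ≈ 137 kW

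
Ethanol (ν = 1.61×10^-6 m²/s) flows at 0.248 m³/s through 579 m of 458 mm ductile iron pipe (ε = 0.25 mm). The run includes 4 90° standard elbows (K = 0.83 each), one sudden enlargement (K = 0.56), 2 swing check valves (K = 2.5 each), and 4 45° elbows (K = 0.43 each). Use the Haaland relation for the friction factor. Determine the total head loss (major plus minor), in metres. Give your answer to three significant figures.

V = 4Q/(πD²) = 1.505 m/s; V²/2g = 0.1155 m
Re = 4.28×10^5, ε/D = 5.46×10^-4 → f = 0.01799 (Haaland)
Major: h_f = f(L/D)·V²/2g = 0.01799·1264·0.1155 = 2.626 m
Minor: ΣK = 10.6; h_m = ΣK·V²/2g = 1.224 m
Total H_L = 2.626 + 1.224 = 3.850 m

H_L ≈ 3.85 m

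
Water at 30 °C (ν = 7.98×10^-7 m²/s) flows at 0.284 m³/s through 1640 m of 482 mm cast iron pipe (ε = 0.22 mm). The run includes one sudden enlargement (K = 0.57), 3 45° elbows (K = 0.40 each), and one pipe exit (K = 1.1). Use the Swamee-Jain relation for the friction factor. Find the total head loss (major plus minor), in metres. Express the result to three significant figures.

V = 4Q/(πD²) = 1.556 m/s; V²/2g = 0.1235 m
Re = 9.40×10^5, ε/D = 4.56×10^-4 → f = 0.01703 (Swamee-Jain)
Major: h_f = f(L/D)·V²/2g = 0.01703·3402·0.1235 = 7.156 m
Minor: ΣK = 2.87; h_m = ΣK·V²/2g = 0.3544 m
Total H_L = 7.156 + 0.3544 = 7.510 m

H_L ≈ 7.51 m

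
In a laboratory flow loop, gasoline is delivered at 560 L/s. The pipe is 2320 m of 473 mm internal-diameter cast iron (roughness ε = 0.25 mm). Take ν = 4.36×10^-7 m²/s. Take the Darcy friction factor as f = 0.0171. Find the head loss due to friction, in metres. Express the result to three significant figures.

h_f ≈ 43.4 m

V = 4Q/(πD²) = 4·0.560/(π·0.473²) = 3.187 m/s
h_f = f(L/D)V²/(2g) = 0.01710·(2320/0.473)·3.187²/(2·9.81) = 43.42 m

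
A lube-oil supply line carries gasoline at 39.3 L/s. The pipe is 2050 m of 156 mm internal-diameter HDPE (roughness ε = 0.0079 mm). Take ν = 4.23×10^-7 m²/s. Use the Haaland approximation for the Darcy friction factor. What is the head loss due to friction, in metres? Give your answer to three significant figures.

V = 4Q/(πD²) = 4·0.0393/(π·0.156²) = 2.056 m/s
Re = VD/ν = 2.056·0.156/4.23×10^-7 = 7.58×10^5 → turbulent
ε/D = 0.0079/156 = 5.06×10^-5
Haaland: f = 0.01294
h_f = f(L/D)V²/(2g) = 0.01294·(2050/0.156)·2.056²/(2·9.81) = 36.65 m

h_f ≈ 36.7 m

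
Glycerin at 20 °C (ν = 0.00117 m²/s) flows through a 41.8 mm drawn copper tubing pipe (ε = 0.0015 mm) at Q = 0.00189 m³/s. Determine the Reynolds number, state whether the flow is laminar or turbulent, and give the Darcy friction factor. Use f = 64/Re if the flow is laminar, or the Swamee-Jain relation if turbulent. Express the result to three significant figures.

Re ≈ 49.2; laminar; f = 64/Re ≈ 1.30

V = 4Q/(πD²) = 1.377 m/s
Re = VD/ν = 1.377·0.0418/0.00117 = 49.2
Re < 2300 → laminar → f = 64/Re = 1.301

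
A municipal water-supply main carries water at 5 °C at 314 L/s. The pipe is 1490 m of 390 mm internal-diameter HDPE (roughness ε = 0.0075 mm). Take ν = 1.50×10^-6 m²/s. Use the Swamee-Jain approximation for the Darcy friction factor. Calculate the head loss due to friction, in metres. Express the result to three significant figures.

V = 4Q/(πD²) = 4·0.314/(π·0.390²) = 2.629 m/s
Re = VD/ν = 2.629·0.390/1.50×10^-6 = 6.83×10^5 → turbulent
ε/D = 0.0075/390 = 1.92×10^-5
Swamee-Jain: f = 0.01275
h_f = f(L/D)V²/(2g) = 0.01275·(1490/0.390)·2.629²/(2·9.81) = 17.16 m

h_f ≈ 17.2 m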